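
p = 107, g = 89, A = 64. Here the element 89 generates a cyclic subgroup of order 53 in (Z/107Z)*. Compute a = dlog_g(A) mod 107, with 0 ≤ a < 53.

Baby-step giant-step with m = ceil(sqrt(53)) = 8.
Baby table (89^j mod 107 for j=0..7):
  0:1  1:89  2:3  3:53  4:9  5:52  6:27  7:49
Giant step factor: 89^(-8) ≡ 37 (mod 107).
Scan 64·37^i mod 107 for i = 0, 1, …:
  i=0: 64   i=1: 14   i=2: 90   i=3: 13
  i=4: 53
Match at i=4, j=3: a = 4·8 + 3 = 35.

35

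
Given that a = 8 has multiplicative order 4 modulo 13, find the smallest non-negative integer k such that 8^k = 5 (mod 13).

3

Successive powers of 8 modulo 13:
  8^0=1  8^1=8  8^2=12  8^3=5
So 8^3 ≡ 5 (mod 13), giving k = 3.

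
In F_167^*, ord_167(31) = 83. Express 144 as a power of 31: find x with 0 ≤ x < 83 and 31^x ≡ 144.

26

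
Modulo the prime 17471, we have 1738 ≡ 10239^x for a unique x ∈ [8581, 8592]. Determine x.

Compute 10239^8581 mod 17471 = 7288, then multiply by 10239 repeatedly:
  10239^8581=7288  10239^8582=3191  10239^8583=1879  10239^8584=3510  10239^8585=1043
  10239^8586=4496  10239^8587=15930  10239^8588=15485  10239^8589=1590  10239^8590=14509
  10239^8591=1738
Found 1738 at exponent 8591.

8591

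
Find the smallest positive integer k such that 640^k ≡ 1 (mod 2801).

The order of 640 must divide p − 1 = 2800 = 2^4 · 5^2 · 7.
Divisors: 1, 2, 4, 5, 7, 8, 10, 14, 16, 20, 25, 28, 35, 40, 50, 56, 70, 80, 100, 112, 140, 175, 200, 280, 350, 400, 560, 700, 1400, 2800.
Check each in increasing order: 640^1 ≡ 640;  640^2 ≡ 654;  640^4 ≡ 1964;  640^5 ≡ 2112;  640^7 ≡ 355;  640^8 ≡ 319;  640^10 ≡ 1352;  640^14 ≡ 2781;  640^16 ≡ 925;  640^20 ≡ 1652;  640^25 ≡ 1779;  640^28 ≡ 400;  640^35 ≡ 1950;  640^40 ≡ 930;  640^50 ≡ 2512;  640^56 ≡ 343;  640^70 ≡ 1543;  640^80 ≡ 2192;  640^100 ≡ 2292;  640^112 ≡ 7;  640^140 ≡ 2800;  640^175 ≡ 851;  640^200 ≡ 1389;  640^280 ≡ 1.
Smallest exponent giving 1 is 280.

280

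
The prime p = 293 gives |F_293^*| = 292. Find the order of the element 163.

292

The order of 163 must divide p − 1 = 292 = 2^2 · 73.
Divisors: 1, 2, 4, 73, 146, 292.
Check each in increasing order: 163^1 ≡ 163;  163^2 ≡ 199;  163^4 ≡ 46;  163^73 ≡ 155;  163^146 ≡ 292;  163^292 ≡ 1.
Smallest exponent giving 1 is 292.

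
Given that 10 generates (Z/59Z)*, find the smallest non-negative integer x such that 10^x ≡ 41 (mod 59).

2

Baby-step giant-step with m = ceil(sqrt(58)) = 8.
Baby table (10^j mod 59 for j=0..7):
  0:1  1:10  2:41  3:56  4:29  5:54  6:9  7:31
Giant step factor: 10^(-8) ≡ 4 (mod 59).
Scan 41·4^i mod 59 for i = 0, 1, …:
  i=0: 41
Match at i=0, j=2: x = 0·8 + 2 = 2.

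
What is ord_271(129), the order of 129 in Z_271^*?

135

The order of 129 must divide p − 1 = 270 = 2 · 3^3 · 5.
Divisors: 1, 2, 3, 5, 6, 9, 10, 15, 18, 27, 30, 45, 54, 90, 135, 270.
Check each in increasing order: 129^1 ≡ 129;  129^2 ≡ 110;  129^3 ≡ 98;  129^5 ≡ 211;  129^6 ≡ 119;  129^9 ≡ 9;  129^10 ≡ 77;  129^15 ≡ 258;  129^18 ≡ 81;  129^27 ≡ 187;  129^30 ≡ 169;  129^45 ≡ 242;  129^54 ≡ 10;  129^90 ≡ 28;  129^135 ≡ 1.
Smallest exponent giving 1 is 135.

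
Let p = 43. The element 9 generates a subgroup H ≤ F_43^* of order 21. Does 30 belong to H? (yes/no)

30 ∈ ⟨9⟩ iff 30^21 ≡ 1 (mod 43), since |⟨9⟩| = 21.
30^21 mod 43 = 42.
Since 42 ≠ 1, 30 does not lie in the subgroup.

no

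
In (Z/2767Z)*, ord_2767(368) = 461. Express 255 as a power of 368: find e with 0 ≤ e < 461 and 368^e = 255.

Baby-step giant-step with m = ceil(sqrt(461)) = 22.
Baby table (368^j mod 2767 for j=0..21):
  0:1  1:368  2:2608  3:2362  4:378  5:754  6:772  7:1862
  8:1767  9:11  10:1281  11:1018  12:1079  13:1391  14:2760  15:191
  16:1113  17:68  18:121  19:256  20:130  21:801
Giant step factor: 368^(-22) ≡ 2331 (mod 2767).
Scan 255·2331^i mod 2767 for i = 0, 1, …:
  i=0: 255   i=1: 2267   i=2: 2174   i=3: 1217
  i=4: 652   i=5: 729   i=6: 361   i=7: 323
  i=8: 289   i=9: 1278     …   i=18: 2694
  i=19: 1391
Match at i=19, j=13: e = 19·22 + 13 = 431.

431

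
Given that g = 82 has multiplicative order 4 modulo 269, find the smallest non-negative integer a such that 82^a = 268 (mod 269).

Successive powers of 82 modulo 269:
  82^0=1  82^1=82  82^2=268
So 82^2 ≡ 268 (mod 269), giving a = 2.

2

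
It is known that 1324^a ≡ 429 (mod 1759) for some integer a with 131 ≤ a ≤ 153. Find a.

Compute 1324^131 mod 1759 = 1234, then multiply by 1324 repeatedly:
  1324^131=1234  1324^132=1464  1324^133=1677  1324^134=490  1324^135=1448
  1324^136=1601  1324^137=129  1324^138=173  1324^139=382  1324^140=935
  1324^141=1363  1324^142=1637  1324^143=300  1324^144=1425  1324^145=1052
  1324^146=1479  1324^147=429
Found 429 at exponent 147.

147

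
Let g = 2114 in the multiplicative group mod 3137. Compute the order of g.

448

The order of 2114 must divide p − 1 = 3136 = 2^6 · 7^2.
Divisors: 1, 2, 4, 7, 8, 14, 16, 28, 32, 49, 56, 64, 98, 112, 196, 224, 392, 448, 784, 1568, 3136.
Check each in increasing order: 2114^1 ≡ 2114;  2114^2 ≡ 1908;  2114^4 ≡ 1544;  2114^7 ≡ 730;  2114^8 ≡ 2953;  2114^14 ≡ 2747;  2114^16 ≡ 2486;  2114^28 ≡ 1524;  2114^32 ≡ 306;  2114^49 ≡ 1944;  2114^56 ≡ 1196;  2114^64 ≡ 2663;  2114^98 ≡ 2188;  2114^112 ≡ 3081;  2114^196 ≡ 282;  2114^224 ≡ 3136;  2114^392 ≡ 1099;  2114^448 ≡ 1.
Smallest exponent giving 1 is 448.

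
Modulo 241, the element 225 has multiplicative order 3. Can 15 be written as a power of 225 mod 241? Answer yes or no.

⟨225⟩ has order 3; its elements mod 241 are {1, 15, 225}.
15 is in this set.

yes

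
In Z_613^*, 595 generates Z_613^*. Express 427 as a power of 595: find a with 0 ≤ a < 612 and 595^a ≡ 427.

196

Baby-step giant-step with m = ceil(sqrt(612)) = 25.
Baby table (595^j mod 613 for j=0..24):
  0:1  1:595  2:324  3:298  4:153  5:311  6:532  7:232
  8:115  9:382  10:480  11:555  12:431  13:211  14:493  15:321
  16:352  17:407  18:30  19:73  20:525  21:358  22:299  23:135
  24:22
Giant step factor: 595^(-25) ≡ 113 (mod 613).
Scan 427·113^i mod 613 for i = 0, 1, …:
  i=0: 427   i=1: 437   i=2: 341   i=3: 527
  i=4: 90   i=5: 362   i=6: 448   i=7: 358
Match at i=7, j=21: a = 7·25 + 21 = 196.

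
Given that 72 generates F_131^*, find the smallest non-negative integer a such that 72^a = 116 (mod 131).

Baby-step giant-step with m = ceil(sqrt(130)) = 12.
Baby table (72^j mod 131 for j=0..11):
  0:1  1:72  2:75  3:29  4:123  5:79  6:55  7:30
  8:64  9:23  10:84  11:22
Giant step factor: 72^(-12) ≡ 11 (mod 131).
Scan 116·11^i mod 131 for i = 0, 1, …:
  i=0: 116   i=1: 97   i=2: 19   i=3: 78
  i=4: 72
Match at i=4, j=1: a = 4·12 + 1 = 49.

49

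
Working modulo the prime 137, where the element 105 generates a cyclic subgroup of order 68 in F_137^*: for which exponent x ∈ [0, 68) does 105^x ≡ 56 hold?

Baby-step giant-step with m = ceil(sqrt(68)) = 9.
Baby table (105^j mod 137 for j=0..8):
  0:1  1:105  2:65  3:112  4:115  5:19  6:77  7:2
  8:73
Giant step factor: 105^(-9) ≡ 39 (mod 137).
Scan 56·39^i mod 137 for i = 0, 1, …:
  i=0: 56   i=1: 129   i=2: 99   i=3: 25
  i=4: 16   i=5: 76   i=6: 87   i=7: 105
Match at i=7, j=1: x = 7·9 + 1 = 64.

64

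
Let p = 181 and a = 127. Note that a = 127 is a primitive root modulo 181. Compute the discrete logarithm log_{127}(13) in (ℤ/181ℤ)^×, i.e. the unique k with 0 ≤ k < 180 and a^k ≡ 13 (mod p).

Baby-step giant-step with m = ceil(sqrt(180)) = 14.
Baby table (127^j mod 181 for j=0..13):
  0:1  1:127  2:20  3:6  4:38  5:120  6:36  7:47
  8:177  9:35  10:101  11:157  12:29  13:63
Giant step factor: 127^(-14) ≡ 137 (mod 181).
Scan 13·137^i mod 181 for i = 0, 1, …:
  i=0: 13   i=1: 152   i=2: 9   i=3: 147
  i=4: 48   i=5: 60   i=6: 75   i=7: 139
  i=8: 38
Match at i=8, j=4: k = 8·14 + 4 = 116.

116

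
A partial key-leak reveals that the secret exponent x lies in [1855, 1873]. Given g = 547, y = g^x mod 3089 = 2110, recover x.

1867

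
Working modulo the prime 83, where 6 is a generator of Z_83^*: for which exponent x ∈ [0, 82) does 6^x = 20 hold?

15

Baby-step giant-step with m = ceil(sqrt(82)) = 10.
Baby table (6^j mod 83 for j=0..9):
  0:1  1:6  2:36  3:50  4:51  5:57  6:10  7:60
  8:28  9:2
Giant step factor: 6^(-10) ≡ 7 (mod 83).
Scan 20·7^i mod 83 for i = 0, 1, …:
  i=0: 20   i=1: 57
Match at i=1, j=5: x = 1·10 + 5 = 15.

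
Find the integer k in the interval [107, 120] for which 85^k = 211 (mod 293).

118

Compute 85^107 mod 293 = 8, then multiply by 85 repeatedly:
  85^107=8  85^108=94  85^109=79  85^110=269  85^111=11
  85^112=56  85^113=72  85^114=260  85^115=125  85^116=77
  85^117=99  85^118=211
Found 211 at exponent 118.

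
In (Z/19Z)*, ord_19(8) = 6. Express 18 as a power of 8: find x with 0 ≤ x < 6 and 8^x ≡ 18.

Successive powers of 8 modulo 19:
  8^0=1  8^1=8  8^2=7  8^3=18
So 8^3 ≡ 18 (mod 19), giving x = 3.

3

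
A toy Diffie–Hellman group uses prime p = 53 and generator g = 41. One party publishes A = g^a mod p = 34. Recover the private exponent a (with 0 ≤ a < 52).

43

Baby-step giant-step with m = ceil(sqrt(52)) = 8.
Baby table (41^j mod 53 for j=0..7):
  0:1  1:41  2:38  3:21  4:13  5:3  6:17  7:8
Giant step factor: 41^(-8) ≡ 16 (mod 53).
Scan 34·16^i mod 53 for i = 0, 1, …:
  i=0: 34   i=1: 14   i=2: 12   i=3: 33
  i=4: 51   i=5: 21
Match at i=5, j=3: a = 5·8 + 3 = 43.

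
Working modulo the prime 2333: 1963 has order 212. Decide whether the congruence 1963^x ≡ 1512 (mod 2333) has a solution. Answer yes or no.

yes

1512 ∈ ⟨1963⟩ iff 1512^212 ≡ 1 (mod 2333), since |⟨1963⟩| = 212.
1512^212 mod 2333 = 1.
Since 1 = 1, 1512 lies in the subgroup.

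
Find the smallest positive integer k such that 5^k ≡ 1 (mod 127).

42

The order of 5 must divide p − 1 = 126 = 2 · 3^2 · 7.
Divisors: 1, 2, 3, 6, 7, 9, 14, 18, 21, 42, 63, 126.
Check each in increasing order: 5^1 ≡ 5;  5^2 ≡ 25;  5^3 ≡ 125;  5^6 ≡ 4;  5^7 ≡ 20;  5^9 ≡ 119;  5^14 ≡ 19;  5^18 ≡ 64;  5^21 ≡ 126;  5^42 ≡ 1.
Smallest exponent giving 1 is 42.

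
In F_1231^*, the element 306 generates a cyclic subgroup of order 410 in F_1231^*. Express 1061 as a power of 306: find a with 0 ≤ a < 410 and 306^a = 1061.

90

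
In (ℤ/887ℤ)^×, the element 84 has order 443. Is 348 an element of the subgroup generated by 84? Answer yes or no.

348 ∈ ⟨84⟩ iff 348^443 ≡ 1 (mod 887), since |⟨84⟩| = 443.
348^443 mod 887 = 886.
Since 886 ≠ 1, 348 does not lie in the subgroup.

no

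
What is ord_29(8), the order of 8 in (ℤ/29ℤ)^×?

28

The order of 8 must divide p − 1 = 28 = 2^2 · 7.
Divisors: 1, 2, 4, 7, 14, 28.
Check each in increasing order: 8^1 ≡ 8;  8^2 ≡ 6;  8^4 ≡ 7;  8^7 ≡ 17;  8^14 ≡ 28;  8^28 ≡ 1.
Smallest exponent giving 1 is 28.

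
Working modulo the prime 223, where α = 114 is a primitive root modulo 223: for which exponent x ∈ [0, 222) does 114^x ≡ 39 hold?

Baby-step giant-step with m = ceil(sqrt(222)) = 15.
Baby table (114^j mod 223 for j=0..14):
  0:1  1:114  2:62  3:155  4:53  5:21  6:164  7:187
  8:133  9:221  10:218  11:99  12:136  13:117  14:181
Giant step factor: 114^(-15) ≡ 206 (mod 223).
Scan 39·206^i mod 223 for i = 0, 1, …:
  i=0: 39   i=1: 6   i=2: 121   i=3: 173
  i=4: 181
Match at i=4, j=14: x = 4·15 + 14 = 74.

74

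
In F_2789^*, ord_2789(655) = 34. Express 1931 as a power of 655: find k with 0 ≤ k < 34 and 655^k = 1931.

Successive powers of 655 modulo 2789:
  655^0=1  655^1=655  655^2=2308  655^3=102  655^4=2663  655^5=1140
  655^6=2037  655^7=1093  655^8=1931
So 655^8 ≡ 1931 (mod 2789), giving k = 8.

8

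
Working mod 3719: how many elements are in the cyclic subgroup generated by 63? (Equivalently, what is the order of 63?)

The order of 63 must divide p − 1 = 3718 = 2 · 11 · 13^2.
Divisors: 1, 2, 11, 13, 22, 26, 143, 169, 286, 338, 1859, 3718.
Check each in increasing order: 63^1 ≡ 63;  63^2 ≡ 250;  63^11 ≡ 872;  63^13 ≡ 2298;  63^22 ≡ 1708;  63^26 ≡ 3543;  63^143 ≡ 2992;  63^169 ≡ 1506;  63^286 ≡ 431;  63^338 ≡ 3165;  63^1859 ≡ 3718;  63^3718 ≡ 1.
Smallest exponent giving 1 is 3718.

3718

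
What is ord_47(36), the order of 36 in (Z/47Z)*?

The order of 36 must divide p − 1 = 46 = 2 · 23.
Divisors: 1, 2, 23, 46.
Check each in increasing order: 36^1 ≡ 36;  36^2 ≡ 27;  36^23 ≡ 1.
Smallest exponent giving 1 is 23.

23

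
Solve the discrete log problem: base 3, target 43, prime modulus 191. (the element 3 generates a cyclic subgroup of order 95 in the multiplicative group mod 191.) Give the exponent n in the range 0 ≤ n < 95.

23

Baby-step giant-step with m = ceil(sqrt(95)) = 10.
Baby table (3^j mod 191 for j=0..9):
  0:1  1:3  2:9  3:27  4:81  5:52  6:156  7:86
  8:67  9:10
Giant step factor: 3^(-10) ≡ 121 (mod 191).
Scan 43·121^i mod 191 for i = 0, 1, …:
  i=0: 43   i=1: 46   i=2: 27
Match at i=2, j=3: n = 2·10 + 3 = 23.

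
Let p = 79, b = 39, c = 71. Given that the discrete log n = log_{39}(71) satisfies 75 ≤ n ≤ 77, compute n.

75

Compute 39^75 mod 79 = 71, then multiply by 39 repeatedly:
  39^75=71
Found 71 at exponent 75.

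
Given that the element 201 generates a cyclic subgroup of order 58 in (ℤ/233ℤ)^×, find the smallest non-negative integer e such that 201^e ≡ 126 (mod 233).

Baby-step giant-step with m = ceil(sqrt(58)) = 8.
Baby table (201^j mod 233 for j=0..7):
  0:1  1:201  2:92  3:85  4:76  5:131  6:2  7:169
Giant step factor: 201^(-8) ≡ 19 (mod 233).
Scan 126·19^i mod 233 for i = 0, 1, …:
  i=0: 126   i=1: 64   i=2: 51   i=3: 37
  i=4: 4   i=5: 76
Match at i=5, j=4: e = 5·8 + 4 = 44.

44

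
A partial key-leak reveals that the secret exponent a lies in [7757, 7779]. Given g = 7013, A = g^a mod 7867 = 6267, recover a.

Compute 7013^7757 mod 7867 = 4121, then multiply by 7013 repeatedly:
  7013^7757=4121  7013^7758=5082  7013^7759=2556  7013^7760=4202  7013^7761=6711
  7013^7762=3849  7013^7763=1360  7013^7764=2876  7013^7765=6267
Found 6267 at exponent 7765.

7765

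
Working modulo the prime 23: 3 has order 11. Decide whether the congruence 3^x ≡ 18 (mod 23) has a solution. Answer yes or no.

yes

⟨3⟩ has order 11; its elements mod 23 are {1, 2, 3, 4, 6, 8, 9, 12, 13, 16, 18}.
18 is in this set.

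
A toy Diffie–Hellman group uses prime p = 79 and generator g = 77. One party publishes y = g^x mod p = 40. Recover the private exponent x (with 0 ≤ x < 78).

38

Baby-step giant-step with m = ceil(sqrt(78)) = 9.
Baby table (77^j mod 79 for j=0..8):
  0:1  1:77  2:4  3:71  4:16  5:47  6:64  7:30
  8:19
Giant step factor: 77^(-9) ≡ 27 (mod 79).
Scan 40·27^i mod 79 for i = 0, 1, …:
  i=0: 40   i=1: 53   i=2: 9   i=3: 6
  i=4: 4
Match at i=4, j=2: x = 4·9 + 2 = 38.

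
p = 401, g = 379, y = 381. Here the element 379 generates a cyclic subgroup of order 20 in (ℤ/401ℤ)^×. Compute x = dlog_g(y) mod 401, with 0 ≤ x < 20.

15

Successive powers of 379 modulo 401:
  379^0=1  379^1=379  379^2=83  379^3=179  379^4=72  379^5=20
  379^6=362  379^7=56  379^8=372  379^9=237  379^10=400  379^11=22
  379^12=318  379^13=222  379^14=329  379^15=381
So 379^15 ≡ 381 (mod 401), giving x = 15.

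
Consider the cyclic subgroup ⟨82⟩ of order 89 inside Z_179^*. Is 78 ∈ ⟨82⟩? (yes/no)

no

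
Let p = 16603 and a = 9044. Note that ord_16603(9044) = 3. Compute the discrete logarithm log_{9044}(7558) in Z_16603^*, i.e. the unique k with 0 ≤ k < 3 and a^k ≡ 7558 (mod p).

Successive powers of 9044 modulo 16603:
  9044^0=1  9044^1=9044  9044^2=7558
So 9044^2 ≡ 7558 (mod 16603), giving k = 2.

2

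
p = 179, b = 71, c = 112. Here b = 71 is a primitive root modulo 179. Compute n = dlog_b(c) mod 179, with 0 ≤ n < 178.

Successive powers of 71 modulo 179:
  71^0=1  71^1=71  71^2=29  71^3=90  71^4=125  71^5=104
  71^6=45  71^7=152  71^8=52  71^9=112
So 71^9 ≡ 112 (mod 179), giving n = 9.

9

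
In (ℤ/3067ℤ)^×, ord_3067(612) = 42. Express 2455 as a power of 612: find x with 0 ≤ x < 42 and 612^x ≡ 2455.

Successive powers of 612 modulo 3067:
  612^0=1  612^1=612  612^2=370  612^3=2549  612^4=1952  612^5=1561
  612^6=1495  612^7=974  612^8=1090  612^9=1541  612^10=1523  612^11=2775
  612^12=2249  612^13=2372  612^14=973  612^15=478  612^16=1171  612^17=2041
  612^18=823  612^19=688  612^20=877  612^21=3066  612^22=2455
So 612^22 ≡ 2455 (mod 3067), giving x = 22.

22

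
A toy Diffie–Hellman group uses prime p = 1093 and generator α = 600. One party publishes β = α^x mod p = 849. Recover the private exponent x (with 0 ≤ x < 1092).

Baby-step giant-step with m = ceil(sqrt(1092)) = 34.
Baby table (600^j mod 1093 for j=0..33):
  0:1  1:600  2:403  3:247  4:645  5:78  6:894  7:830
  8:685  9:32  10:619  11:873  12:253  13:966  14:310  15:190
  16:328  17:60  18:1024  19:134  20:611  21:445  22:308  23:83
  24:615  25:659  26:827  27:1071  28:1009  29:971  30:31  31:19
  32:470  33:6
Giant step factor: 600^(-34) ≡ 681 (mod 1093).
Scan 849·681^i mod 1093 for i = 0, 1, …:
  i=0: 849   i=1: 1065   i=2: 606   i=3: 625
  i=4: 448   i=5: 141   i=6: 930   i=7: 483
  i=8: 1023   i=9: 422     …   i=19: 608
  i=20: 894
Match at i=20, j=6: x = 20·34 + 6 = 686.

686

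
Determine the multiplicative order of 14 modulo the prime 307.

The order of 14 must divide p − 1 = 306 = 2 · 3^2 · 17.
Divisors: 1, 2, 3, 6, 9, 17, 18, 34, 51, 102, 153, 306.
Check each in increasing order: 14^1 ≡ 14;  14^2 ≡ 196;  14^3 ≡ 288;  14^6 ≡ 54;  14^9 ≡ 202;  14^17 ≡ 20;  14^18 ≡ 280;  14^34 ≡ 93;  14^51 ≡ 18;  14^102 ≡ 17;  14^153 ≡ 306;  14^306 ≡ 1.
Smallest exponent giving 1 is 306.

306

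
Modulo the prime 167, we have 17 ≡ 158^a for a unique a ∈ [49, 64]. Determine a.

59

Compute 158^49 mod 167 = 67, then multiply by 158 repeatedly:
  158^49=67  158^50=65  158^51=83  158^52=88  158^53=43
  158^54=114  158^55=143  158^56=49  158^57=60  158^58=128
  158^59=17
Found 17 at exponent 59.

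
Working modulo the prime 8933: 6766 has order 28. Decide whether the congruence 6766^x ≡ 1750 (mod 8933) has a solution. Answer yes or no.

1750 ∈ ⟨6766⟩ iff 1750^28 ≡ 1 (mod 8933), since |⟨6766⟩| = 28.
1750^28 mod 8933 = 4427.
Since 4427 ≠ 1, 1750 does not lie in the subgroup.

no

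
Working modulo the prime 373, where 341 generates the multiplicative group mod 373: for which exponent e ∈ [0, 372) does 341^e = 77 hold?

Baby-step giant-step with m = ceil(sqrt(372)) = 20.
Baby table (341^j mod 373 for j=0..19):
  0:1  1:341  2:278  3:56  4:73  5:275  6:152  7:358
  8:107  9:306  10:279  11:24  12:351  13:331  14:225  15:260
  16:259  17:291  18:13  19:330
Giant step factor: 341^(-20) ≡ 209 (mod 373).
Scan 77·209^i mod 373 for i = 0, 1, …:
  i=0: 77   i=1: 54   i=2: 96   i=3: 295
  i=4: 110   i=5: 237   i=6: 297   i=7: 155
  i=8: 317   i=9: 232     …   i=16: 312
  i=17: 306
Match at i=17, j=9: e = 17·20 + 9 = 349.

349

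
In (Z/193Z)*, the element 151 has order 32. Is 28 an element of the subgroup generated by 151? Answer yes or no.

no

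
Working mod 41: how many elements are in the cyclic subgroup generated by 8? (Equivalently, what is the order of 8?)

The order of 8 must divide p − 1 = 40 = 2^3 · 5.
Divisors: 1, 2, 4, 5, 8, 10, 20, 40.
Check each in increasing order: 8^1 ≡ 8;  8^2 ≡ 23;  8^4 ≡ 37;  8^5 ≡ 9;  8^8 ≡ 16;  8^10 ≡ 40;  8^20 ≡ 1.
Smallest exponent giving 1 is 20.

20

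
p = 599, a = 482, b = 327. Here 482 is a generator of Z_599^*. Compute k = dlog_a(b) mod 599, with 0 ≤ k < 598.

Baby-step giant-step with m = ceil(sqrt(598)) = 25.
Baby table (482^j mod 599 for j=0..24):
  0:1  1:482  2:511  3:113  4:556  5:239  6:190  7:532
  8:52  9:505  10:216  11:485  12:160  13:448  14:296  15:110
  16:308  17:503  18:450  19:62  20:533  21:534  22:417  23:329
  24:442
Giant step factor: 482^(-25) ≡ 596 (mod 599).
Scan 327·596^i mod 599 for i = 0, 1, …:
  i=0: 327   i=1: 217   i=2: 547   i=3: 156
  i=4: 131   i=5: 206   i=6: 580   i=7: 57
  i=8: 428   i=9: 513     …   i=13: 222
  i=14: 532
Match at i=14, j=7: k = 14·25 + 7 = 357.

357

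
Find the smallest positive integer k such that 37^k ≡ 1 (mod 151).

The order of 37 must divide p − 1 = 150 = 2 · 3 · 5^2.
Divisors: 1, 2, 3, 5, 6, 10, 15, 25, 30, 50, 75, 150.
Check each in increasing order: 37^1 ≡ 37;  37^2 ≡ 10;  37^3 ≡ 68;  37^5 ≡ 76;  37^6 ≡ 94;  37^10 ≡ 38;  37^15 ≡ 19;  37^25 ≡ 118;  37^30 ≡ 59;  37^50 ≡ 32;  37^75 ≡ 1.
Smallest exponent giving 1 is 75.

75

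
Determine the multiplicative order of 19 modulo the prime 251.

The order of 19 must divide p − 1 = 250 = 2 · 5^3.
Divisors: 1, 2, 5, 10, 25, 50, 125, 250.
Check each in increasing order: 19^1 ≡ 19;  19^2 ≡ 110;  19^5 ≡ 235;  19^10 ≡ 5;  19^25 ≡ 102;  19^50 ≡ 113;  19^125 ≡ 250;  19^250 ≡ 1.
Smallest exponent giving 1 is 250.

250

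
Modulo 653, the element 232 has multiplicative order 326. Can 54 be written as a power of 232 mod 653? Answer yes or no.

54 ∈ ⟨232⟩ iff 54^326 ≡ 1 (mod 653), since |⟨232⟩| = 326.
54^326 mod 653 = 1.
Since 1 = 1, 54 lies in the subgroup.

yes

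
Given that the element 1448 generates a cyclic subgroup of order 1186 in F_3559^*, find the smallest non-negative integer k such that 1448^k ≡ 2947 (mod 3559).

Baby-step giant-step with m = ceil(sqrt(1186)) = 35.
Baby table (1448^j mod 3559 for j=0..34):
  0:1  1:1448  2:453  3:1088  4:2346  5:1722  6:2156  7:645
  8:1502  9:347  10:637  11:595  12:282  13:2610  14:3181  15:742
  16:3157  17:1580  18:2962  19:381  20:43  21:1761  22:1684  23:517
  24:1226  25:2866  26:174  27:2822  28:524  29:685  30:2478  31:672
  32:1449  33:1901  34:1541
Giant step factor: 1448^(-35) ≡ 2534 (mod 3559).
Scan 2947·2534^i mod 3559 for i = 0, 1, …:
  i=0: 2947   i=1: 916   i=2: 676   i=3: 1105
  i=4: 2696   i=5: 1943   i=6: 1465   i=7: 273
  i=8: 1336   i=9: 815     …   i=32: 1804
  i=33: 1580
Match at i=33, j=17: k = 33·35 + 17 = 1172.

1172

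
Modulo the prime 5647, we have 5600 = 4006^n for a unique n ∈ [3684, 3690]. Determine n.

Compute 4006^3684 mod 5647 = 252, then multiply by 4006 repeatedly:
  4006^3684=252  4006^3685=4346  4006^3686=375  4006^3687=148  4006^3688=5600
Found 5600 at exponent 3688.

3688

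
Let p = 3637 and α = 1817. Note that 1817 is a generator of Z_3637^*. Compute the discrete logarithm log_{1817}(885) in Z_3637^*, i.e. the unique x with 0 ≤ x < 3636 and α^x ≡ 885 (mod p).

1598

Baby-step giant-step with m = ceil(sqrt(3636)) = 61.
Baby table (1817^j mod 3637 for j=0..60):
  0:1  1:1817  2:2730  3:3179  4:687  5:788  6:2455  7:1773
  8:2796  9:3080  10:2654  11:3293  12:516  13:2863  14:1161  15:77
  16:1703  17:2901  18:1104  19:1981  20:2484  21:3548  22:1952  23:709
  24:755  25:686  26:2608  27:3362  28:2231  29:2109  30:2292  31:199
  32:1520  33:1357  34:3420  35:2144  36:421  37:1187  38:38  39:3580
  40:1904  41:781  42:647  43:848  44:2365  45:1908  46:775  47:656
  48:2653  49:1476  50:1423  51:3321  52:474  53:2926  54:2885  55:1128
  56:1945  57:2538  58:3467  59:255  60:1436
Giant step factor: 1817^(-61) ≡ 2889 (mod 3637).
Scan 885·2889^i mod 3637 for i = 0, 1, …:
  i=0: 885   i=1: 3591   i=2: 1675   i=3: 1865
  i=4: 1588   i=5: 1475   i=6: 2348   i=7: 367
  i=8: 1896   i=9: 222     …   i=25: 1458
  i=26: 516
Match at i=26, j=12: x = 26·61 + 12 = 1598.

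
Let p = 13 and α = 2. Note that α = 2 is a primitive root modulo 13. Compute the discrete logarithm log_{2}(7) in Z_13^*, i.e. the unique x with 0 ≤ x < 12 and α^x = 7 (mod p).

11

Successive powers of 2 modulo 13:
  2^0=1  2^1=2  2^2=4  2^3=8  2^4=3  2^5=6
  2^6=12  2^7=11  2^8=9  2^9=5  2^10=10  2^11=7
So 2^11 ≡ 7 (mod 13), giving x = 11.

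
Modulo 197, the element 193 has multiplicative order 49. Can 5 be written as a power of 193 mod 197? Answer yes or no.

no

5 ∈ ⟨193⟩ iff 5^49 ≡ 1 (mod 197), since |⟨193⟩| = 49.
5^49 mod 197 = 183.
Since 183 ≠ 1, 5 does not lie in the subgroup.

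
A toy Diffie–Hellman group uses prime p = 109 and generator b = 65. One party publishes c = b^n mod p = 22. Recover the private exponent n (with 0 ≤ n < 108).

4

Successive powers of 65 modulo 109:
  65^0=1  65^1=65  65^2=83  65^3=54  65^4=22
So 65^4 ≡ 22 (mod 109), giving n = 4.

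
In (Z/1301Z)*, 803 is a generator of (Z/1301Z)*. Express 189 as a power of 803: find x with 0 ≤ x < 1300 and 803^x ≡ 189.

610

Baby-step giant-step with m = ceil(sqrt(1300)) = 37.
Baby table (803^j mod 1301 for j=0..36):
  0:1  1:803  2:814  3:540  4:387  5:1123  6:176  7:820
  8:154  9:67  10:460  11:1197  12:1053  13:1210  14:1084  15:83
  16:298  17:1211  18:586  19:897  20:838  21:297  22:408  23:1073
  24:357  25:451  26:475  27:232  28:253  29:203  30:384  31:15
  32:336  33:501  34:294  35:601  36:1233
Giant step factor: 803^(-37) ≡ 719 (mod 1301).
Scan 189·719^i mod 1301 for i = 0, 1, …:
  i=0: 189   i=1: 587   i=2: 529   i=3: 459
  i=4: 868   i=5: 913   i=6: 743   i=7: 807
  i=8: 1288   i=9: 1061     …   i=15: 151
  i=16: 586
Match at i=16, j=18: x = 16·37 + 18 = 610.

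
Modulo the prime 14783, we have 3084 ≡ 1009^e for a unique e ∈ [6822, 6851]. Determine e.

6850

Compute 1009^6822 mod 14783 = 27, then multiply by 1009 repeatedly:
  1009^6822=27  1009^6823=12460  1009^6824=6590  1009^6825=11743  1009^6826=7504
  1009^6827=2640  1009^6828=2820  1009^6829=7044  1009^6830=11556  1009^6831=11000
  1009^6832=11750  1009^6833=14567  1009^6834=3801  1009^6835=6412  1009^6836=9537
  1009^6837=13883  1009^6838=8446  1009^6839=7006  1009^6840=2780  1009^6841=11033
  1009^6842=698  1009^6843=9481  1009^6844=1728  1009^6845=13941  1009^6846=7836
  1009^6847=12402  1009^6848=7200  1009^6849=6347  1009^6850=3084
Found 3084 at exponent 6850.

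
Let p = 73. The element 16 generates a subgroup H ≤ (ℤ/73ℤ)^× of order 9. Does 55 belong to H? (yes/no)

yes

⟨16⟩ has order 9; its elements mod 73 are {1, 2, 4, 8, 16, 32, 37, 55, 64}.
55 is in this set.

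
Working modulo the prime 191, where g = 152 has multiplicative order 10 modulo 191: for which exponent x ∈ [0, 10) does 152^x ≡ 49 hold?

Successive powers of 152 modulo 191:
  152^0=1  152^1=152  152^2=184  152^3=82  152^4=49
So 152^4 ≡ 49 (mod 191), giving x = 4.

4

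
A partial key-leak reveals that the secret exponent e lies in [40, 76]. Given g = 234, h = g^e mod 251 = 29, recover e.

67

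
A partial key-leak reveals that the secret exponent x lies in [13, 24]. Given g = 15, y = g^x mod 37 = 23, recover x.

15

Compute 15^13 mod 37 = 20, then multiply by 15 repeatedly:
  15^13=20  15^14=4  15^15=23
Found 23 at exponent 15.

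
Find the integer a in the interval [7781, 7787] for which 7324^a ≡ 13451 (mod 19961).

Compute 7324^7781 mod 19961 = 15334, then multiply by 7324 repeatedly:
  7324^7781=15334  7324^7782=5630  7324^7783=14655  7324^7784=2923  7324^7785=9860
  7324^7786=15703  7324^7787=13451
Found 13451 at exponent 7787.

7787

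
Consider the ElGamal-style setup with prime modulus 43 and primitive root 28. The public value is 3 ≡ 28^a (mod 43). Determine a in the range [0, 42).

Successive powers of 28 modulo 43:
  28^0=1  28^1=28  28^2=10  28^3=22  28^4=14  28^5=5
  28^6=11  28^7=7  28^8=24  28^9=27  28^10=25  28^11=12
  28^12=35  28^13=34  28^14=6  28^15=39  28^16=17  28^17=3
So 28^17 ≡ 3 (mod 43), giving a = 17.

17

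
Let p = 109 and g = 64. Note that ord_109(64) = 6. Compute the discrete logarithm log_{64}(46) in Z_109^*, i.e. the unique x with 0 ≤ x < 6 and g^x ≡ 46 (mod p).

Successive powers of 64 modulo 109:
  64^0=1  64^1=64  64^2=63  64^3=108  64^4=45  64^5=46
So 64^5 ≡ 46 (mod 109), giving x = 5.

5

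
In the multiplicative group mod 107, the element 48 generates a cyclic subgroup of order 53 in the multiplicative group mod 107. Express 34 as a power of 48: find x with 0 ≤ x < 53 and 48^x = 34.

Baby-step giant-step with m = ceil(sqrt(53)) = 8.
Baby table (48^j mod 107 for j=0..7):
  0:1  1:48  2:57  3:61  4:39  5:53  6:83  7:25
Giant step factor: 48^(-8) ≡ 14 (mod 107).
Scan 34·14^i mod 107 for i = 0, 1, …:
  i=0: 34   i=1: 48
Match at i=1, j=1: x = 1·8 + 1 = 9.

9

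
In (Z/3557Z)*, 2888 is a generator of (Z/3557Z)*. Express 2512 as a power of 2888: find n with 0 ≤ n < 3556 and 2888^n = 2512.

753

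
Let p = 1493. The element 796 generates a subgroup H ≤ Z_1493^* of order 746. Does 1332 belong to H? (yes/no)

no

1332 ∈ ⟨796⟩ iff 1332^746 ≡ 1 (mod 1493), since |⟨796⟩| = 746.
1332^746 mod 1493 = 1492.
Since 1492 ≠ 1, 1332 does not lie in the subgroup.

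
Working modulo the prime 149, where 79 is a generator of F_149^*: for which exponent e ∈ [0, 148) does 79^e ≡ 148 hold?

Baby-step giant-step with m = ceil(sqrt(148)) = 13.
Baby table (79^j mod 149 for j=0..12):
  0:1  1:79  2:132  3:147  4:140  5:34  6:4  7:18
  8:81  9:141  10:113  11:136  12:16
Giant step factor: 79^(-13) ≡ 89 (mod 149).
Scan 148·89^i mod 149 for i = 0, 1, …:
  i=0: 148   i=1: 60   i=2: 125   i=3: 99
  i=4: 20   i=5: 141
Match at i=5, j=9: e = 5·13 + 9 = 74.

74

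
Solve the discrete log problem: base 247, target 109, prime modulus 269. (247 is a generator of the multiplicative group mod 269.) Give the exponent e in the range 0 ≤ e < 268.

255

Baby-step giant-step with m = ceil(sqrt(268)) = 17.
Baby table (247^j mod 269 for j=0..16):
  0:1  1:247  2:215  3:112  4:226  5:139  6:170  7:26
  8:235  9:210  10:222  11:227  12:117  13:116  14:138  15:192
  16:80
Giant step factor: 247^(-17) ≡ 35 (mod 269).
Scan 109·35^i mod 269 for i = 0, 1, …:
  i=0: 109   i=1: 49   i=2: 101   i=3: 38
  i=4: 254   i=5: 13   i=6: 186   i=7: 54
  i=8: 7   i=9: 245     …   i=14: 123
  i=15: 1
Match at i=15, j=0: e = 15·17 + 0 = 255.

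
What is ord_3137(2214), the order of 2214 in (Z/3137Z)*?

3136

The order of 2214 must divide p − 1 = 3136 = 2^6 · 7^2.
Divisors: 1, 2, 4, 7, 8, 14, 16, 28, 32, 49, 56, 64, 98, 112, 196, 224, 392, 448, 784, 1568, 3136.
Check each in increasing order: 2214^1 ≡ 2214;  2214^2 ≡ 1802;  2214^4 ≡ 409;  2214^7 ≡ 247;  2214^8 ≡ 1020;  2214^14 ≡ 1406;  2214^16 ≡ 2053;  2214^28 ≡ 526;  2214^32 ≡ 1818;  2214^49 ≡ 2822;  2214^56 ≡ 620;  2214^64 ≡ 1863;  2214^98 ≡ 1978;  2214^112 ≡ 1686;  2214^196 ≡ 645;  2214^224 ≡ 474;  2214^392 ≡ 1941;  2214^448 ≡ 1949;  2214^784 ≡ 3081;  2214^1568 ≡ 3136;  2214^3136 ≡ 1.
Smallest exponent giving 1 is 3136.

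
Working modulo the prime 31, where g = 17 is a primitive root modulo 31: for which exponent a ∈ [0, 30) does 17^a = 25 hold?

10

Successive powers of 17 modulo 31:
  17^0=1  17^1=17  17^2=10  17^3=15  17^4=7  17^5=26
  17^6=8  17^7=12  17^8=18  17^9=27  17^10=25
So 17^10 ≡ 25 (mod 31), giving a = 10.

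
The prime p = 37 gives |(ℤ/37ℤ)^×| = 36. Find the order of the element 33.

9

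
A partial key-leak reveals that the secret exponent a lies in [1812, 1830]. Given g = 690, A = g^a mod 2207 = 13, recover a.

1828

Compute 690^1812 mod 2207 = 237, then multiply by 690 repeatedly:
  690^1812=237  690^1813=212  690^1814=618  690^1815=469  690^1816=1388
  690^1817=2089  690^1818=239  690^1819=1592  690^1820=1601  690^1821=1190
  690^1822=96  690^1823=30  690^1824=837  690^1825=1503  690^1826=1987
  690^1827=483  690^1828=13
Found 13 at exponent 1828.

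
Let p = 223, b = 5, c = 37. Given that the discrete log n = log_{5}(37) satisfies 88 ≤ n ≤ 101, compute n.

Compute 5^88 mod 223 = 166, then multiply by 5 repeatedly:
  5^88=166  5^89=161  5^90=136  5^91=11  5^92=55
  5^93=52  5^94=37
Found 37 at exponent 94.

94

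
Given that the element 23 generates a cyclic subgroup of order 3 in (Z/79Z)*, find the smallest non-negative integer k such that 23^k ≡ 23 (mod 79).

1

Successive powers of 23 modulo 79:
  23^0=1  23^1=23
So 23^1 ≡ 23 (mod 79), giving k = 1.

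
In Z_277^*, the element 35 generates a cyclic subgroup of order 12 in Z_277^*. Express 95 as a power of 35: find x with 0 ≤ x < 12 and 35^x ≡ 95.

11

Successive powers of 35 modulo 277:
  35^0=1  35^1=35  35^2=117  35^3=217  35^4=116  35^5=182
  35^6=276  35^7=242  35^8=160  35^9=60  35^10=161  35^11=95
So 35^11 ≡ 95 (mod 277), giving x = 11.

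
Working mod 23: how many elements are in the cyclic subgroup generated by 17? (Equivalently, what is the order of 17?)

22

The order of 17 must divide p − 1 = 22 = 2 · 11.
Divisors: 1, 2, 11, 22.
Check each in increasing order: 17^1 ≡ 17;  17^2 ≡ 13;  17^11 ≡ 22;  17^22 ≡ 1.
Smallest exponent giving 1 is 22.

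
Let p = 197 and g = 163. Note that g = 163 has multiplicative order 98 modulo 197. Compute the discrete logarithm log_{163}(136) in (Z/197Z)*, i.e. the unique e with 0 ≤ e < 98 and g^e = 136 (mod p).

69

Baby-step giant-step with m = ceil(sqrt(98)) = 10.
Baby table (163^j mod 197 for j=0..9):
  0:1  1:163  2:171  3:96  4:85  5:65  6:154  7:83
  8:133  9:9
Giant step factor: 163^(-10) ≡ 150 (mod 197).
Scan 136·150^i mod 197 for i = 0, 1, …:
  i=0: 136   i=1: 109   i=2: 196   i=3: 47
  i=4: 155   i=5: 4   i=6: 9
Match at i=6, j=9: e = 6·10 + 9 = 69.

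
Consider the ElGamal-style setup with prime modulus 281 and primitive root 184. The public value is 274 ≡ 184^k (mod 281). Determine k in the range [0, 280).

98

Baby-step giant-step with m = ceil(sqrt(280)) = 17.
Baby table (184^j mod 281 for j=0..16):
  0:1  1:184  2:136  3:15  4:231  5:73  6:225  7:93
  8:252  9:3  10:271  11:127  12:45  13:131  14:219  15:113
  16:279
Giant step factor: 184^(-17) ≡ 239 (mod 281).
Scan 274·239^i mod 281 for i = 0, 1, …:
  i=0: 274   i=1: 13   i=2: 16   i=3: 171
  i=4: 124   i=5: 131
Match at i=5, j=13: k = 5·17 + 13 = 98.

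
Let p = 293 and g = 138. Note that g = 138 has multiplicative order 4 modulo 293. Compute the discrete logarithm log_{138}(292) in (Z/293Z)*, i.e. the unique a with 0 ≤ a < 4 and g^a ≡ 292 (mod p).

2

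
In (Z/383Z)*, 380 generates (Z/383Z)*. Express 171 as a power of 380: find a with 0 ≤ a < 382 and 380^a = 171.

122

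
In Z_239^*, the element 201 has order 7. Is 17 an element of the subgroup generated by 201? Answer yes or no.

no

17 ∈ ⟨201⟩ iff 17^7 ≡ 1 (mod 239), since |⟨201⟩| = 7.
17^7 mod 239 = 51.
Since 51 ≠ 1, 17 does not lie in the subgroup.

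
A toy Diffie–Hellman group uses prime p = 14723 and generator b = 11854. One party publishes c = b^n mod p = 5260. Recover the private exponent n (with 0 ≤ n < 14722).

Baby-step giant-step with m = ceil(sqrt(14722)) = 122.
Baby table (11854^j mod 14723 for j=0..121):
  0:1  1:11854  2:1004  3:5232  4:6852  5:11540  6:3767  7:13882
  8:12980  9:9570  10:2065  11:8884  12:12040  13:12121  14:577  15:8286
  16:5111  17:649  18:7840  19:3784  20:9278  21:602  22:10176  23:765
  24:13665  25:2464  26:12547  27:392  28:9023  29:10770  30:4447  31:6398
  32:3719  33:4364  34:8957  35:8725  36:11798  37:14438  38:7900  39:8320
  40:10626  41:5339  42:9052  43:1184  44:4117  45:10896  46:11028  47:395
  48:416  49:13782  50:5420  51:12231  52:8893  53:942  54:6434  55:3496
  56:11062  57:5910  58:5106  59:271  60:2820  61:7070  62:4464  63:1794
  64:6064  65:4970  66:7657  67:13506  68:2222  69:141  70:7715  71:9057
  72:1562  73:9137  74:7610  75:1119  76:13926  77:4528  78:9577  79:11428
  80:1189  81:4495  82:1193  83:7742  84:5209  85:13947  86:3171  87:1215
  88:3516  89:12574  90:11267  91:6685  92:4804  93:12775  94:8795  95:2367
  96:11103  97:6065  98:2101  99:8661  100:4015  101:9074  102:11681  103:11482
  104:8216  105:14542  106:3984  107:9675  108:10003  109:11243  110:1926  111:10154
  112:4991  113:6300  114:5144  115:9033  116:11526  117:14487  118:14549  119:13347
  120:1980  121:2458
Giant step factor: 11854^(-122) ≡ 3412 (mod 14723).
Scan 5260·3412^i mod 14723 for i = 0, 1, …:
  i=0: 5260   i=1: 14506   i=2: 10469   i=3: 2230
  i=4: 11692   i=5: 8497   i=6: 2177   i=7: 7532
  i=8: 7549   i=9: 6661     …   i=102: 13915
  i=103: 11028
Match at i=103, j=46: n = 103·122 + 46 = 12612.

12612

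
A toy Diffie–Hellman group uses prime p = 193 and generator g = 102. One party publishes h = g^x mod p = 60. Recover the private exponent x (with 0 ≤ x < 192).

Baby-step giant-step with m = ceil(sqrt(192)) = 14.
Baby table (102^j mod 193 for j=0..13):
  0:1  1:102  2:175  3:94  4:131  5:45  6:151  7:155
  8:177  9:105  10:95  11:40  12:27  13:52
Giant step factor: 102^(-14) ≡ 110 (mod 193).
Scan 60·110^i mod 193 for i = 0, 1, …:
  i=0: 60   i=1: 38   i=2: 127   i=3: 74
  i=4: 34   i=5: 73   i=6: 117   i=7: 132
  i=8: 45
Match at i=8, j=5: x = 8·14 + 5 = 117.

117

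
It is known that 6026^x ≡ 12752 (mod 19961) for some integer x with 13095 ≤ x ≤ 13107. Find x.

Compute 6026^13095 mod 19961 = 6804, then multiply by 6026 repeatedly:
  6026^13095=6804  6026^13096=1010  6026^13097=18116  6026^13098=307  6026^13099=13570
  6026^13100=12564  6026^13101=18552  6026^13102=12752
Found 12752 at exponent 13102.

13102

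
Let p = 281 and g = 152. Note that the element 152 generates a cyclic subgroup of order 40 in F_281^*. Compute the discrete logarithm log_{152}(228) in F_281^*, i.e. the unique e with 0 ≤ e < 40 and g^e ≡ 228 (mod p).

Successive powers of 152 modulo 281:
  152^0=1  152^1=152  152^2=62  152^3=151  152^4=191  152^5=89
  152^6=40  152^7=179  152^8=232  152^9=139  152^10=53  152^11=188
  152^12=195  152^13=135  152^14=7  152^15=221  152^16=153  152^17=214
  152^18=213  152^19=61  152^20=280  152^21=129  152^22=219  152^23=130
  152^24=90  152^25=192  152^26=241  152^27=102  152^28=49  152^29=142
  152^30=228
So 152^30 ≡ 228 (mod 281), giving e = 30.

30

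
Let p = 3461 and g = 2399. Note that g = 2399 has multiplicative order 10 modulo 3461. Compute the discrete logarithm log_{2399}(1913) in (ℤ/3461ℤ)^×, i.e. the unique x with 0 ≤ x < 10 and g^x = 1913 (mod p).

Successive powers of 2399 modulo 3461:
  2399^0=1  2399^1=2399  2399^2=3019  2399^3=2169  2399^4=1548  2399^5=3460
  2399^6=1062  2399^7=442  2399^8=1292  2399^9=1913
So 2399^9 ≡ 1913 (mod 3461), giving x = 9.

9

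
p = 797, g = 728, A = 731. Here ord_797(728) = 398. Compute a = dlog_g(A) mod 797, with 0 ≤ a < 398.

Baby-step giant-step with m = ceil(sqrt(398)) = 20.
Baby table (728^j mod 797 for j=0..19):
  0:1  1:728  2:776  3:652  4:441  5:654  6:303  7:612
  8:13  9:697  10:524  11:506  12:154  13:532  14:751  15:783
  16:169  17:294  18:436  19:202
Giant step factor: 728^(-20) ≡ 84 (mod 797).
Scan 731·84^i mod 797 for i = 0, 1, …:
  i=0: 731   i=1: 35   i=2: 549   i=3: 687
  i=4: 324   i=5: 118   i=6: 348   i=7: 540
  i=8: 728
Match at i=8, j=1: a = 8·20 + 1 = 161.

161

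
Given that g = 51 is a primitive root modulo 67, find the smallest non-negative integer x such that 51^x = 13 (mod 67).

13

Successive powers of 51 modulo 67:
  51^0=1  51^1=51  51^2=55  51^3=58  51^4=10  51^5=41
  51^6=14  51^7=44  51^8=33  51^9=8  51^10=6  51^11=38
  51^12=62  51^13=13
So 51^13 ≡ 13 (mod 67), giving x = 13.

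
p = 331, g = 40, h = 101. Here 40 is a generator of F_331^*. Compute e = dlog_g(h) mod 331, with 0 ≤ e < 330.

Baby-step giant-step with m = ceil(sqrt(330)) = 19.
Baby table (40^j mod 331 for j=0..18):
  0:1  1:40  2:276  3:117  4:46  5:185  6:118  7:86
  8:130  9:235  10:132  11:315  12:22  13:218  14:114  15:257
  16:19  17:98  18:279
Giant step factor: 40^(-19) ≡ 250 (mod 331).
Scan 101·250^i mod 331 for i = 0, 1, …:
  i=0: 101   i=1: 94   i=2: 330   i=3: 81
  i=4: 59   i=5: 186   i=6: 160   i=7: 280
  i=8: 159   i=9: 30   i=10: 218
Match at i=10, j=13: e = 10·19 + 13 = 203.

203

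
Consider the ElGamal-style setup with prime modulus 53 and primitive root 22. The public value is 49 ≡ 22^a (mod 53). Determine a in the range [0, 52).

4

Successive powers of 22 modulo 53:
  22^0=1  22^1=22  22^2=7  22^3=48  22^4=49
So 22^4 ≡ 49 (mod 53), giving a = 4.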